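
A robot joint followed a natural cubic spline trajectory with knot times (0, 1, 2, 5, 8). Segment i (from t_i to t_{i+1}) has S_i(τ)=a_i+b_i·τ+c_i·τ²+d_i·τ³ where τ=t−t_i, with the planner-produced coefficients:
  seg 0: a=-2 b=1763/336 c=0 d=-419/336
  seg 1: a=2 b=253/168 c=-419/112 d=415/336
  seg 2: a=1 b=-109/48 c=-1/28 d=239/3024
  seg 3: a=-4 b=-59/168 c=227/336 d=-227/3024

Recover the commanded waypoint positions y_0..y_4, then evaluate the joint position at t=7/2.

y_0 = S_0(0) = a_0 = -2
y_1 = S_1(0) = a_1 = 2
y_2 = S_2(0) = a_2 = 1
y_3 = S_3(0) = a_3 = -4
y_4 = S_3(3) = -1
t_q=7/2 is in segment 2 (τ=3/2); S_2(τ)=-1989/896

y_0=-2 y_1=2 y_2=1 y_3=-4 y_4=-1
S(7/2) = -1989/896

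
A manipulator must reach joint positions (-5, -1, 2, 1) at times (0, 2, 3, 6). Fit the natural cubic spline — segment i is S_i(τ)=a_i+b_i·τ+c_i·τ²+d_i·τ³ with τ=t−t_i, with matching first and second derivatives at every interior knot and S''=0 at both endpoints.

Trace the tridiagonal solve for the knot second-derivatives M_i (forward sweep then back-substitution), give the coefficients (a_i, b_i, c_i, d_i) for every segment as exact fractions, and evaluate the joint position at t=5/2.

Δ: Δ0=2, Δ1=3, Δ2=-1/3
row 1: diag=6, rhs=6; c'=1/6, d'=1
row 2: denom=8−1·1/6=47/6; d'=(-20−1·1)/(47/6)=-126/47
back: M2=-126/47
back: M1=1−1/6·-126/47=68/47
M: M0=0, M1=68/47, M2=-126/47, M3=0
seg 0: a=-5, c=M0/2=0, d=(M1−M0)/(6·2)=17/141, b=Δ0−h0·(2M0+M1)/6=214/141
seg 1: a=-1, c=M1/2=34/47, d=(M2−M1)/(6·1)=-97/141, b=Δ1−h1·(2M1+M2)/6=418/141
seg 2: a=2, c=M2/2=-63/47, d=(M3−M2)/(6·3)=7/47, b=Δ2−h2·(2M2+M3)/6=331/141
t_q=5/2 → seg 1, τ=1/2; S=-1+418/141·τ+34/47·τ²+-97/141·τ³=217/376

  seg 0: a=-5 b=214/141 c=0 d=17/141
  seg 1: a=-1 b=418/141 c=34/47 d=-97/141
  seg 2: a=2 b=331/141 c=-63/47 d=7/47
S(5/2) = 217/376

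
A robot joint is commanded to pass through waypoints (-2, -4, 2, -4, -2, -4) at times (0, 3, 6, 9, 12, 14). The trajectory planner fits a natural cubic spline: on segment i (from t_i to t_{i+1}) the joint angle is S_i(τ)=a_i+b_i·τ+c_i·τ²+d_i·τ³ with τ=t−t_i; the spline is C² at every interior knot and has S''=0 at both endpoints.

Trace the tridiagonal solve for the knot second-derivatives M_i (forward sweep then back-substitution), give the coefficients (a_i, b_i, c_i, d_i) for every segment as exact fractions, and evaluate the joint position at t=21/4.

Δ: Δ0=-2/3, Δ1=2, Δ2=-2, Δ3=2/3, Δ4=-1
row 1: diag=12, rhs=16; c'=1/4, d'=4/3
row 2: denom=12−3·1/4=45/4; d'=(-24−3·4/3)/(45/4)=-112/45
row 3: denom=12−3·4/15=56/5; d'=(16−3·-112/45)/(56/5)=44/21
row 4: denom=10−3·15/56=515/56; d'=(-10−3·44/21)/(515/56)=-912/515
back: M4=-912/515
back: M3=44/21−15/56·-912/515=794/309
back: M2=-112/45−4/15·794/309=-4904/1545
back: M1=4/3−1/4·-4904/1545=3286/1545
M: M0=0, M1=3286/1545, M2=-4904/1545, M3=794/309, M4=-912/515, M5=0
seg 0: a=-2, c=M0/2=0, d=(M1−M0)/(6·3)=1643/13905, b=Δ0−h0·(2M0+M1)/6=-891/515
seg 1: a=-4, c=M1/2=1643/1545, d=(M2−M1)/(6·3)=-91/309, b=Δ1−h1·(2M1+M2)/6=752/515
seg 2: a=2, c=M2/2=-2452/1545, d=(M3−M2)/(6·3)=493/1545, b=Δ2−h2·(2M2+M3)/6=-57/515
seg 3: a=-4, c=M3/2=397/309, d=(M4−M3)/(6·3)=-3353/13905, b=Δ3−h3·(2M3+M4)/6=-524/515
seg 4: a=-2, c=M4/2=-456/515, d=(M5−M4)/(6·2)=76/515, b=Δ4−h4·(2M4+M5)/6=93/515
t_q=21/4 → seg 1, τ=9/4; S=-4+752/515·τ+1643/1545·τ²+-91/309·τ³=43327/32960

  seg 0: a=-2 b=-891/515 c=0 d=1643/13905
  seg 1: a=-4 b=752/515 c=1643/1545 d=-91/309
  seg 2: a=2 b=-57/515 c=-2452/1545 d=493/1545
  seg 3: a=-4 b=-524/515 c=397/309 d=-3353/13905
  seg 4: a=-2 b=93/515 c=-456/515 d=76/515
S(21/4) = 43327/32960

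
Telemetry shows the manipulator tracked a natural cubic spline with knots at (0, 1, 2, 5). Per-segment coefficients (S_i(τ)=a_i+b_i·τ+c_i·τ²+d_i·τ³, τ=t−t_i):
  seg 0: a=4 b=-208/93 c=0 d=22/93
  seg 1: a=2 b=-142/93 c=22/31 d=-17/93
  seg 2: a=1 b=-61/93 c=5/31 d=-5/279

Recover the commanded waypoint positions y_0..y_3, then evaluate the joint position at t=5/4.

y_0=4 y_1=2 y_2=1 y_3=0
S(5/4) = 3293/1984

y_0 = S_0(0) = a_0 = 4
y_1 = S_1(0) = a_1 = 2
y_2 = S_2(0) = a_2 = 1
y_3 = S_2(3) = 0
t_q=5/4 is in segment 1 (τ=1/4); S_1(τ)=3293/1984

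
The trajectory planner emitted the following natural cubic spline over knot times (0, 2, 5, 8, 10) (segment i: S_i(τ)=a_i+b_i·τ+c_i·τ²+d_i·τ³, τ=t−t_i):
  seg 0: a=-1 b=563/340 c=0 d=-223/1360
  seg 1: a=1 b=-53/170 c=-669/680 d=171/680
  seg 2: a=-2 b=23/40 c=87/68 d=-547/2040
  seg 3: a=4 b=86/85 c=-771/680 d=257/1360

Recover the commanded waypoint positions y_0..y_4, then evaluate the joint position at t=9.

y_0=-1 y_1=1 y_2=-2 y_3=4 y_4=3
S(9) = 5531/1360

y_0 = S_0(0) = a_0 = -1
y_1 = S_1(0) = a_1 = 1
y_2 = S_2(0) = a_2 = -2
y_3 = S_3(0) = a_3 = 4
y_4 = S_3(2) = 3
t_q=9 is in segment 3 (τ=1); S_3(τ)=5531/1360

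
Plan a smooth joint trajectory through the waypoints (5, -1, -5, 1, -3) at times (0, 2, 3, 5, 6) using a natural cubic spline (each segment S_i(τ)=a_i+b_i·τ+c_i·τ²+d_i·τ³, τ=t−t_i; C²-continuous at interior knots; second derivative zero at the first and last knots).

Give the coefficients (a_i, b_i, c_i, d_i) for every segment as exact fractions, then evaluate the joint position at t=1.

Δ: Δ0=-3, Δ1=-4, Δ2=3, Δ3=-4
row 1: diag=6, rhs=-6; c'=1/6, d'=-1
row 2: denom=6−1·1/6=35/6; d'=(42−1·-1)/(35/6)=258/35
row 3: denom=6−2·12/35=186/35; d'=(-42−2·258/35)/(186/35)=-331/31
back: M3=-331/31
back: M2=258/35−12/35·-331/31=342/31
back: M1=-1−1/6·342/31=-88/31
M: M0=0, M1=-88/31, M2=342/31, M3=-331/31, M4=0
seg 0: a=5, c=M0/2=0, d=(M1−M0)/(6·2)=-22/93, b=Δ0−h0·(2M0+M1)/6=-191/93
seg 1: a=-1, c=M1/2=-44/31, d=(M2−M1)/(6·1)=215/93, b=Δ1−h1·(2M1+M2)/6=-455/93
seg 2: a=-5, c=M2/2=171/31, d=(M3−M2)/(6·2)=-673/372, b=Δ2−h2·(2M2+M3)/6=-74/93
seg 3: a=1, c=M3/2=-331/62, d=(M4−M3)/(6·1)=331/186, b=Δ3−h3·(2M3+M4)/6=-41/93
t_q=1 → seg 0, τ=1; S=5+-191/93·τ+0·τ²+-22/93·τ³=84/31

  seg 0: a=5 b=-191/93 c=0 d=-22/93
  seg 1: a=-1 b=-455/93 c=-44/31 d=215/93
  seg 2: a=-5 b=-74/93 c=171/31 d=-673/372
  seg 3: a=1 b=-41/93 c=-331/62 d=331/186
S(1) = 84/31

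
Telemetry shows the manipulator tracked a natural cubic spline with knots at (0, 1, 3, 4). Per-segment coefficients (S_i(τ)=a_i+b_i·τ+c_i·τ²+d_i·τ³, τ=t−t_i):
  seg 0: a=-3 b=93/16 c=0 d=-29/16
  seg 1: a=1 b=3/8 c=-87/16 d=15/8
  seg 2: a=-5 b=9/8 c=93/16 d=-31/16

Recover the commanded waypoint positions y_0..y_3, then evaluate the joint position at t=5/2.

y_0=-3 y_1=1 y_2=-5 y_3=0
S(5/2) = -139/32

y_0 = S_0(0) = a_0 = -3
y_1 = S_1(0) = a_1 = 1
y_2 = S_2(0) = a_2 = -5
y_3 = S_2(1) = 0
t_q=5/2 is in segment 1 (τ=3/2); S_1(τ)=-139/32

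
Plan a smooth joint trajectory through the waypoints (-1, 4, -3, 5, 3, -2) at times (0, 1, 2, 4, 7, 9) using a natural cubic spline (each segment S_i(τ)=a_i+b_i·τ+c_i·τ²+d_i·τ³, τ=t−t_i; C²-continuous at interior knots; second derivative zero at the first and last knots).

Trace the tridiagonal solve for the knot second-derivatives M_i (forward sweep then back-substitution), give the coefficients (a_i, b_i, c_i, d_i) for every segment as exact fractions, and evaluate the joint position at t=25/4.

Δ: Δ0=5, Δ1=-7, Δ2=4, Δ3=-2/3, Δ4=-5/2
row 1: diag=4, rhs=-72; c'=1/4, d'=-18
row 2: denom=6−1·1/4=23/4; d'=(66−1·-18)/(23/4)=336/23
row 3: denom=10−2·8/23=214/23; d'=(-28−2·336/23)/(214/23)=-658/107
row 4: denom=10−3·69/214=1933/214; d'=(-11−3·-658/107)/(1933/214)=1594/1933
back: M4=1594/1933
back: M3=-658/107−69/214·1594/1933=-12401/1933
back: M2=336/23−8/23·-12401/1933=32552/1933
back: M1=-18−1/4·32552/1933=-42932/1933
M: M0=0, M1=-42932/1933, M2=32552/1933, M3=-12401/1933, M4=1594/1933, M5=0
seg 0: a=-1, c=M0/2=0, d=(M1−M0)/(6·1)=-21466/5799, b=Δ0−h0·(2M0+M1)/6=50461/5799
seg 1: a=4, c=M1/2=-21466/1933, d=(M2−M1)/(6·1)=37742/5799, b=Δ1−h1·(2M1+M2)/6=-13937/5799
seg 2: a=-3, c=M2/2=16276/1933, d=(M3−M2)/(6·2)=-44953/23196, b=Δ2−h2·(2M2+M3)/6=-29507/5799
seg 3: a=5, c=M3/2=-12401/3866, d=(M4−M3)/(6·3)=1555/3866, b=Δ3−h3·(2M3+M4)/6=30946/5799
seg 4: a=3, c=M4/2=797/1933, d=(M5−M4)/(6·2)=-797/11598, b=Δ4−h4·(2M4+M5)/6=-35371/11598
t_q=25/4 → seg 3, τ=9/4; S=5+30946/5799·τ+-12401/3866·τ²+1555/3866·τ³=1323607/247424

  seg 0: a=-1 b=50461/5799 c=0 d=-21466/5799
  seg 1: a=4 b=-13937/5799 c=-21466/1933 d=37742/5799
  seg 2: a=-3 b=-29507/5799 c=16276/1933 d=-44953/23196
  seg 3: a=5 b=30946/5799 c=-12401/3866 d=1555/3866
  seg 4: a=3 b=-35371/11598 c=797/1933 d=-797/11598
S(25/4) = 1323607/247424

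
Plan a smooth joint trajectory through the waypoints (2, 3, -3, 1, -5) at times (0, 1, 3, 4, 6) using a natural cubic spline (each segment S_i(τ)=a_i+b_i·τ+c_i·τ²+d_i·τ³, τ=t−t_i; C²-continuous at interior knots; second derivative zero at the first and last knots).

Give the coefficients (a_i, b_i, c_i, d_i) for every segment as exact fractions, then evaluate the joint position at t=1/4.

Δ: Δ0=1, Δ1=-3, Δ2=4, Δ3=-3
row 1: diag=6, rhs=-24; c'=1/3, d'=-4
row 2: denom=6−2·1/3=16/3; d'=(42−2·-4)/(16/3)=75/8
row 3: denom=6−1·3/16=93/16; d'=(-42−1·75/8)/(93/16)=-274/31
back: M3=-274/31
back: M2=75/8−3/16·-274/31=342/31
back: M1=-4−1/3·342/31=-238/31
M: M0=0, M1=-238/31, M2=342/31, M3=-274/31, M4=0
seg 0: a=2, c=M0/2=0, d=(M1−M0)/(6·1)=-119/93, b=Δ0−h0·(2M0+M1)/6=212/93
seg 1: a=3, c=M1/2=-119/31, d=(M2−M1)/(6·2)=145/93, b=Δ1−h1·(2M1+M2)/6=-145/93
seg 2: a=-3, c=M2/2=171/31, d=(M3−M2)/(6·1)=-308/93, b=Δ2−h2·(2M2+M3)/6=167/93
seg 3: a=1, c=M3/2=-137/31, d=(M4−M3)/(6·2)=137/186, b=Δ3−h3·(2M3+M4)/6=269/93
t_q=1/4 → seg 0, τ=1/4; S=2+212/93·τ+0·τ²+-119/93·τ³=5059/1984

  seg 0: a=2 b=212/93 c=0 d=-119/93
  seg 1: a=3 b=-145/93 c=-119/31 d=145/93
  seg 2: a=-3 b=167/93 c=171/31 d=-308/93
  seg 3: a=1 b=269/93 c=-137/31 d=137/186
S(1/4) = 5059/1984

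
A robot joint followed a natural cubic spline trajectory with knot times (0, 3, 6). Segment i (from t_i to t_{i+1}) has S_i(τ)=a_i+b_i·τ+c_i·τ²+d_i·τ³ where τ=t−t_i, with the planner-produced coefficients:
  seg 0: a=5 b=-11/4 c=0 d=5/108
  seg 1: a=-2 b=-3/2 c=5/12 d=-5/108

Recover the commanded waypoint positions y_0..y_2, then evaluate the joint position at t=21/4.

y_0 = S_0(0) = a_0 = 5
y_1 = S_1(0) = a_1 = -2
y_2 = S_1(3) = -4
t_q=21/4 is in segment 1 (τ=9/4); S_1(τ)=-971/256

y_0=5 y_1=-2 y_2=-4
S(21/4) = -971/256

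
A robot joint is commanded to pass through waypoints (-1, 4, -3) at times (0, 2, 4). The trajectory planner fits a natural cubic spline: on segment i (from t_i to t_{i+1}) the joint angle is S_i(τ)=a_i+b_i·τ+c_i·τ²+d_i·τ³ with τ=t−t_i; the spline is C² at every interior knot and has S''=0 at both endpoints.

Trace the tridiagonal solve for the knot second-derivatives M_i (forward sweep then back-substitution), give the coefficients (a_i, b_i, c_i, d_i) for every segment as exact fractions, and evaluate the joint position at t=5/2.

  seg 0: a=-1 b=4 c=0 d=-3/8
  seg 1: a=4 b=-1/2 c=-9/4 d=3/8
S(5/2) = 207/64

Δ: Δ0=5/2, Δ1=-7/2
row 1: diag=8, rhs=-36; c'=1/4, d'=-9/2
back: M1=-9/2
M: M0=0, M1=-9/2, M2=0
seg 0: a=-1, c=M0/2=0, d=(M1−M0)/(6·2)=-3/8, b=Δ0−h0·(2M0+M1)/6=4
seg 1: a=4, c=M1/2=-9/4, d=(M2−M1)/(6·2)=3/8, b=Δ1−h1·(2M1+M2)/6=-1/2
t_q=5/2 → seg 1, τ=1/2; S=4+-1/2·τ+-9/4·τ²+3/8·τ³=207/64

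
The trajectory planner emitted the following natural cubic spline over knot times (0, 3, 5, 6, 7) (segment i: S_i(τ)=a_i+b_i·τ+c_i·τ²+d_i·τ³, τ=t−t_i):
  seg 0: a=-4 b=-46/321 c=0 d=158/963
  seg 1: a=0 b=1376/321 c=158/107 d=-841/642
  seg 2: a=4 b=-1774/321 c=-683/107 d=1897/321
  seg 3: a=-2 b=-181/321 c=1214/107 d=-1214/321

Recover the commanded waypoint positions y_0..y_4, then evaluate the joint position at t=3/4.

y_0=-4 y_1=0 y_2=4 y_3=-2 y_4=5
S(3/4) = -13827/3424

y_0 = S_0(0) = a_0 = -4
y_1 = S_1(0) = a_1 = 0
y_2 = S_2(0) = a_2 = 4
y_3 = S_3(0) = a_3 = -2
y_4 = S_3(1) = 5
t_q=3/4 is in segment 0 (τ=3/4); S_0(τ)=-13827/3424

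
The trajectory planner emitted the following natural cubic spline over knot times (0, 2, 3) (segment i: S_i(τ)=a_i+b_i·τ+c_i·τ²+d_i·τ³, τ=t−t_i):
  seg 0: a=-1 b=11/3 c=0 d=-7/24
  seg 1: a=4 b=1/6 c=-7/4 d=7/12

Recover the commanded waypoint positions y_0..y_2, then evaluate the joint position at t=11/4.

y_0=-1 y_1=4 y_2=3
S(11/4) = 867/256

y_0 = S_0(0) = a_0 = -1
y_1 = S_1(0) = a_1 = 4
y_2 = S_1(1) = 3
t_q=11/4 is in segment 1 (τ=3/4); S_1(τ)=867/256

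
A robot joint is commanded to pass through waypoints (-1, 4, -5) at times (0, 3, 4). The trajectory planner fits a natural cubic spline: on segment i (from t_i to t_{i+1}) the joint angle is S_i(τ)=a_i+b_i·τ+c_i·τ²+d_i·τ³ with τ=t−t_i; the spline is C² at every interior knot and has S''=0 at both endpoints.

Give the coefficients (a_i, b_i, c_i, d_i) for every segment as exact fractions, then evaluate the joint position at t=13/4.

Δ: Δ0=5/3, Δ1=-9
row 1: diag=8, rhs=-64; c'=1/8, d'=-8
back: M1=-8
M: M0=0, M1=-8, M2=0
seg 0: a=-1, c=M0/2=0, d=(M1−M0)/(6·3)=-4/9, b=Δ0−h0·(2M0+M1)/6=17/3
seg 1: a=4, c=M1/2=-4, d=(M2−M1)/(6·1)=4/3, b=Δ1−h1·(2M1+M2)/6=-19/3
t_q=13/4 → seg 1, τ=1/4; S=4+-19/3·τ+-4·τ²+4/3·τ³=35/16

  seg 0: a=-1 b=17/3 c=0 d=-4/9
  seg 1: a=4 b=-19/3 c=-4 d=4/3
S(13/4) = 35/16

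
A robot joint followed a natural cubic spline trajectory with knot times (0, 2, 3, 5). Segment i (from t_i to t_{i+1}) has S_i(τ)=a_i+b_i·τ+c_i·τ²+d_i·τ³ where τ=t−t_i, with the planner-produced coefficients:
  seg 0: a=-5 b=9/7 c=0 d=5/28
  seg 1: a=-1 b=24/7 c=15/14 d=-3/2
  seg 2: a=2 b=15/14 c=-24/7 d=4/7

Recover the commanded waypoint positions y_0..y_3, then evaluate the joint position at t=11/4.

y_0=-5 y_1=-1 y_2=2 y_3=-5
S(11/4) = 1381/896

y_0 = S_0(0) = a_0 = -5
y_1 = S_1(0) = a_1 = -1
y_2 = S_2(0) = a_2 = 2
y_3 = S_2(2) = -5
t_q=11/4 is in segment 1 (τ=3/4); S_1(τ)=1381/896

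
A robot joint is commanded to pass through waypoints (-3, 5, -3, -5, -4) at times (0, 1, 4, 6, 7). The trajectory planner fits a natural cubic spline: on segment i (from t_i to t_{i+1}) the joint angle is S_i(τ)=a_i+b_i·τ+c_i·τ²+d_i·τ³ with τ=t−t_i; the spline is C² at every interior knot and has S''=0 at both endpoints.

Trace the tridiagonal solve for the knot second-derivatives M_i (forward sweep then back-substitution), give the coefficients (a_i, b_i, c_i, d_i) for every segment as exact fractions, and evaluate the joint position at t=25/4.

  seg 0: a=-3 b=5651/591 c=0 d=-923/591
  seg 1: a=5 b=2882/591 c=-923/197 d=1283/1773
  seg 2: a=-3 b=-2185/591 c=360/197 d=-283/1182
  seg 3: a=-5 b=437/591 c=77/197 d=-77/591
S(25/4) = -60427/12608

Δ: Δ0=8, Δ1=-8/3, Δ2=-1, Δ3=1
row 1: diag=8, rhs=-64; c'=3/8, d'=-8
row 2: denom=10−3·3/8=71/8; d'=(10−3·-8)/(71/8)=272/71
row 3: denom=6−2·16/71=394/71; d'=(12−2·272/71)/(394/71)=154/197
back: M3=154/197
back: M2=272/71−16/71·154/197=720/197
back: M1=-8−3/8·720/197=-1846/197
M: M0=0, M1=-1846/197, M2=720/197, M3=154/197, M4=0
seg 0: a=-3, c=M0/2=0, d=(M1−M0)/(6·1)=-923/591, b=Δ0−h0·(2M0+M1)/6=5651/591
seg 1: a=5, c=M1/2=-923/197, d=(M2−M1)/(6·3)=1283/1773, b=Δ1−h1·(2M1+M2)/6=2882/591
seg 2: a=-3, c=M2/2=360/197, d=(M3−M2)/(6·2)=-283/1182, b=Δ2−h2·(2M2+M3)/6=-2185/591
seg 3: a=-5, c=M3/2=77/197, d=(M4−M3)/(6·1)=-77/591, b=Δ3−h3·(2M3+M4)/6=437/591
t_q=25/4 → seg 3, τ=1/4; S=-5+437/591·τ+77/197·τ²+-77/591·τ³=-60427/12608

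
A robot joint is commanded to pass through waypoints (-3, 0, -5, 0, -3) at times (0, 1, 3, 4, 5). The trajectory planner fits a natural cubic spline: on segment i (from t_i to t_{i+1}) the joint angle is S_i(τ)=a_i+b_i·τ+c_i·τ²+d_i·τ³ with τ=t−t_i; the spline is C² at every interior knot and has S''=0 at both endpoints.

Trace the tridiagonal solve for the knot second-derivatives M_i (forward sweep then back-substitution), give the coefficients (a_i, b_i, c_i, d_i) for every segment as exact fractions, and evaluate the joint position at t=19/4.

Δ: Δ0=3, Δ1=-5/2, Δ2=5, Δ3=-3
row 1: diag=6, rhs=-33; c'=1/3, d'=-11/2
row 2: denom=6−2·1/3=16/3; d'=(45−2·-11/2)/(16/3)=21/2
row 3: denom=4−1·3/16=61/16; d'=(-48−1·21/2)/(61/16)=-936/61
back: M3=-936/61
back: M2=21/2−3/16·-936/61=816/61
back: M1=-11/2−1/3·816/61=-1215/122
M: M0=0, M1=-1215/122, M2=816/61, M3=-936/61, M4=0
seg 0: a=-3, c=M0/2=0, d=(M1−M0)/(6·1)=-405/244, b=Δ0−h0·(2M0+M1)/6=1137/244
seg 1: a=0, c=M1/2=-1215/244, d=(M2−M1)/(6·2)=949/488, b=Δ1−h1·(2M1+M2)/6=-39/122
seg 2: a=-5, c=M2/2=408/61, d=(M3−M2)/(6·1)=-292/61, b=Δ2−h2·(2M2+M3)/6=189/61
seg 3: a=0, c=M3/2=-468/61, d=(M4−M3)/(6·1)=156/61, b=Δ3−h3·(2M3+M4)/6=129/61
t_q=19/4 → seg 3, τ=3/4; S=0+129/61·τ+-468/61·τ²+156/61·τ³=-1611/976

  seg 0: a=-3 b=1137/244 c=0 d=-405/244
  seg 1: a=0 b=-39/122 c=-1215/244 d=949/488
  seg 2: a=-5 b=189/61 c=408/61 d=-292/61
  seg 3: a=0 b=129/61 c=-468/61 d=156/61
S(19/4) = -1611/976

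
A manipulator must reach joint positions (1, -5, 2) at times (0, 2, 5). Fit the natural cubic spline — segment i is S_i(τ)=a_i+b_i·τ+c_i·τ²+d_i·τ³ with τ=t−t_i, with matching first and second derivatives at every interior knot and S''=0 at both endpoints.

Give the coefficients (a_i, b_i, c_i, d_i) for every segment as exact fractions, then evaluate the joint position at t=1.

  seg 0: a=1 b=-61/15 c=0 d=4/15
  seg 1: a=-5 b=-13/15 c=8/5 d=-8/45
S(1) = -14/5

Δ: Δ0=-3, Δ1=7/3
row 1: diag=10, rhs=32; c'=3/10, d'=16/5
back: M1=16/5
M: M0=0, M1=16/5, M2=0
seg 0: a=1, c=M0/2=0, d=(M1−M0)/(6·2)=4/15, b=Δ0−h0·(2M0+M1)/6=-61/15
seg 1: a=-5, c=M1/2=8/5, d=(M2−M1)/(6·3)=-8/45, b=Δ1−h1·(2M1+M2)/6=-13/15
t_q=1 → seg 0, τ=1; S=1+-61/15·τ+0·τ²+4/15·τ³=-14/5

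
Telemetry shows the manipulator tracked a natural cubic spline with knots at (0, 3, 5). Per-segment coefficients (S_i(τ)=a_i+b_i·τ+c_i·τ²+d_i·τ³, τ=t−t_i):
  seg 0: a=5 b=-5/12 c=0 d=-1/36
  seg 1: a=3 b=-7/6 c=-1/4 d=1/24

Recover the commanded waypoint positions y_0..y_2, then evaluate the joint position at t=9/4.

y_0 = S_0(0) = a_0 = 5
y_1 = S_1(0) = a_1 = 3
y_2 = S_1(2) = 0
t_q=9/4 is in segment 0 (τ=9/4); S_0(τ)=959/256

y_0=5 y_1=3 y_2=0
S(9/4) = 959/256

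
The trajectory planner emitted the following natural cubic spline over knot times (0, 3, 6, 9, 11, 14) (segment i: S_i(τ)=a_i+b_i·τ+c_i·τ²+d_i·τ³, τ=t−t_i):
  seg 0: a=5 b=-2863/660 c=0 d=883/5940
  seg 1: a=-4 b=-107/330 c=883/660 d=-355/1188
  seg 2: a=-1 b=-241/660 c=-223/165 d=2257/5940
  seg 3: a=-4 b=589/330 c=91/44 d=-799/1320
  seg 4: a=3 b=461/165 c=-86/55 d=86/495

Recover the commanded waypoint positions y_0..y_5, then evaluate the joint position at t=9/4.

y_0 = S_0(0) = a_0 = 5
y_1 = S_1(0) = a_1 = -4
y_2 = S_2(0) = a_2 = -1
y_3 = S_3(0) = a_3 = -4
y_4 = S_4(0) = a_4 = 3
y_5 = S_4(3) = 2
t_q=9/4 is in segment 0 (τ=9/4); S_0(τ)=-43183/14080

y_0=5 y_1=-4 y_2=-1 y_3=-4 y_4=3 y_5=2
S(9/4) = -43183/14080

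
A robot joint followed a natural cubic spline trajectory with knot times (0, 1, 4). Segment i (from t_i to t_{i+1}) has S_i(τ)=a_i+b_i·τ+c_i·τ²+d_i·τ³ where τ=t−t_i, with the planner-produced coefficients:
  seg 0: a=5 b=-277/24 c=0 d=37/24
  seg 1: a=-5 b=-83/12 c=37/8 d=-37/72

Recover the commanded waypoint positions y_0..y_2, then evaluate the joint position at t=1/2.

y_0=5 y_1=-5 y_2=2
S(1/2) = -37/64

y_0 = S_0(0) = a_0 = 5
y_1 = S_1(0) = a_1 = -5
y_2 = S_1(3) = 2
t_q=1/2 is in segment 0 (τ=1/2); S_0(τ)=-37/64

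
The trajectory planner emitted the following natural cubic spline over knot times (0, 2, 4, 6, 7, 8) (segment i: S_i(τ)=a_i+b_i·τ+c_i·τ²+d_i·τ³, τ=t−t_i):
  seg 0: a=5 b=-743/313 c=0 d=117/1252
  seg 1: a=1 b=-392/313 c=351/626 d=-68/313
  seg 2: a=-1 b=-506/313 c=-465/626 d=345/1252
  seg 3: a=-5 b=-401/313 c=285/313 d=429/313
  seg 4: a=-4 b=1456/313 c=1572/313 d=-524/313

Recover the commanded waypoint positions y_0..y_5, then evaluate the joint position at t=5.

y_0=5 y_1=1 y_2=-1 y_3=-5 y_4=-4 y_5=4
S(5) = -3861/1252

y_0 = S_0(0) = a_0 = 5
y_1 = S_1(0) = a_1 = 1
y_2 = S_2(0) = a_2 = -1
y_3 = S_3(0) = a_3 = -5
y_4 = S_4(0) = a_4 = -4
y_5 = S_4(1) = 4
t_q=5 is in segment 2 (τ=1); S_2(τ)=-3861/1252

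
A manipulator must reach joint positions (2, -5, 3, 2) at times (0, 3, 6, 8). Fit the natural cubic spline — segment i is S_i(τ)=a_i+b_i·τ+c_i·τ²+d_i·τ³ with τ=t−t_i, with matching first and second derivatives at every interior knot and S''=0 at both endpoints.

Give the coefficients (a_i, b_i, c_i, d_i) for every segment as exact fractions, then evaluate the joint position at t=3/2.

  seg 0: a=2 b=-875/222 c=0 d=119/666
  seg 1: a=-5 b=98/111 c=119/74 d=-25/74
  seg 2: a=3 b=313/222 c=-53/37 d=53/222
S(3/2) = -1959/592

Δ: Δ0=-7/3, Δ1=8/3, Δ2=-1/2
row 1: diag=12, rhs=30; c'=1/4, d'=5/2
row 2: denom=10−3·1/4=37/4; d'=(-19−3·5/2)/(37/4)=-106/37
back: M2=-106/37
back: M1=5/2−1/4·-106/37=119/37
M: M0=0, M1=119/37, M2=-106/37, M3=0
seg 0: a=2, c=M0/2=0, d=(M1−M0)/(6·3)=119/666, b=Δ0−h0·(2M0+M1)/6=-875/222
seg 1: a=-5, c=M1/2=119/74, d=(M2−M1)/(6·3)=-25/74, b=Δ1−h1·(2M1+M2)/6=98/111
seg 2: a=3, c=M2/2=-53/37, d=(M3−M2)/(6·2)=53/222, b=Δ2−h2·(2M2+M3)/6=313/222
t_q=3/2 → seg 0, τ=3/2; S=2+-875/222·τ+0·τ²+119/666·τ³=-1959/592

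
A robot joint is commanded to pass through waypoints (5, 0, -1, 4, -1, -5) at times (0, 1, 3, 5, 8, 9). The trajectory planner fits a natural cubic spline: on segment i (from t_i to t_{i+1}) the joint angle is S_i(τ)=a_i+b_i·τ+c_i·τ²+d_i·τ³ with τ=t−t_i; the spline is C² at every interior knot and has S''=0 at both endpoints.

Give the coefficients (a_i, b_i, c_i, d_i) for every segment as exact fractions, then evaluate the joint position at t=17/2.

Δ: Δ0=-5, Δ1=-1/2, Δ2=5/2, Δ3=-5/3, Δ4=-4
row 1: diag=6, rhs=27; c'=1/3, d'=9/2
row 2: denom=8−2·1/3=22/3; d'=(18−2·9/2)/(22/3)=27/22
row 3: denom=10−2·3/11=104/11; d'=(-25−2·27/22)/(104/11)=-151/52
row 4: denom=8−3·33/104=733/104; d'=(-14−3·-151/52)/(733/104)=-550/733
back: M4=-550/733
back: M3=-151/52−33/104·-550/733=-1954/733
back: M2=27/22−3/11·-1954/733=2865/1466
back: M1=9/2−1/3·2865/1466=2821/733
M: M0=0, M1=2821/733, M2=2865/1466, M3=-1954/733, M4=-550/733, M5=0
seg 0: a=5, c=M0/2=0, d=(M1−M0)/(6·1)=2821/4398, b=Δ0−h0·(2M0+M1)/6=-24811/4398
seg 1: a=0, c=M1/2=2821/1466, d=(M2−M1)/(6·2)=-2777/17592, b=Δ1−h1·(2M1+M2)/6=-8174/2199
seg 2: a=-1, c=M2/2=2865/2932, d=(M3−M2)/(6·2)=-6773/17592, b=Δ2−h2·(2M2+M3)/6=9173/4398
seg 3: a=4, c=M3/2=-977/733, d=(M4−M3)/(6·3)=78/733, b=Δ3−h3·(2M3+M4)/6=3022/2199
seg 4: a=-1, c=M4/2=-275/733, d=(M5−M4)/(6·1)=275/2199, b=Δ4−h4·(2M4+M5)/6=-8246/2199
t_q=17/2 → seg 4, τ=1/2; S=-1+-8246/2199·τ+-275/733·τ²+275/2199·τ³=-17317/5864

  seg 0: a=5 b=-24811/4398 c=0 d=2821/4398
  seg 1: a=0 b=-8174/2199 c=2821/1466 d=-2777/17592
  seg 2: a=-1 b=9173/4398 c=2865/2932 d=-6773/17592
  seg 3: a=4 b=3022/2199 c=-977/733 d=78/733
  seg 4: a=-1 b=-8246/2199 c=-275/733 d=275/2199
S(17/2) = -17317/5864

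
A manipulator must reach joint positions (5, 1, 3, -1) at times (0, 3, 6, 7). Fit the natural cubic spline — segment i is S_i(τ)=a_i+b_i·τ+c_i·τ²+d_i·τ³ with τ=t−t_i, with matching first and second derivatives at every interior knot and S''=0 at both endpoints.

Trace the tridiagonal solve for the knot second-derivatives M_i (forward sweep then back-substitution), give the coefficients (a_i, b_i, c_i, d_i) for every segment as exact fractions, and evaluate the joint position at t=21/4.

Δ: Δ0=-4/3, Δ1=2/3, Δ2=-4
row 1: diag=12, rhs=12; c'=1/4, d'=1
row 2: denom=8−3·1/4=29/4; d'=(-28−3·1)/(29/4)=-124/29
back: M2=-124/29
back: M1=1−1/4·-124/29=60/29
M: M0=0, M1=60/29, M2=-124/29, M3=0
seg 0: a=5, c=M0/2=0, d=(M1−M0)/(6·3)=10/87, b=Δ0−h0·(2M0+M1)/6=-206/87
seg 1: a=1, c=M1/2=30/29, d=(M2−M1)/(6·3)=-92/261, b=Δ1−h1·(2M1+M2)/6=64/87
seg 2: a=3, c=M2/2=-62/29, d=(M3−M2)/(6·1)=62/87, b=Δ2−h2·(2M2+M3)/6=-224/87
t_q=21/4 → seg 1, τ=9/4; S=1+64/87·τ+30/29·τ²+-92/261·τ³=1799/464

  seg 0: a=5 b=-206/87 c=0 d=10/87
  seg 1: a=1 b=64/87 c=30/29 d=-92/261
  seg 2: a=3 b=-224/87 c=-62/29 d=62/87
S(21/4) = 1799/464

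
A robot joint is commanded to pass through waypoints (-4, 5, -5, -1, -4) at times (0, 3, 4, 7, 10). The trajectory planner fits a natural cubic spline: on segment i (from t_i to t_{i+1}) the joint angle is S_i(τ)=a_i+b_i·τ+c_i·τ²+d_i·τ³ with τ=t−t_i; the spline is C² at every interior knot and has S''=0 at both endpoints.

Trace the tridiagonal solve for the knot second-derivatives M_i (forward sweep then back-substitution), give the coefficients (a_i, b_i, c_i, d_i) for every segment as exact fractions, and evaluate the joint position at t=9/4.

Δ: Δ0=3, Δ1=-10, Δ2=4/3, Δ3=-1
row 1: diag=8, rhs=-78; c'=1/8, d'=-39/4
row 2: denom=8−1·1/8=63/8; d'=(68−1·-39/4)/(63/8)=622/63
row 3: denom=12−3·8/21=76/7; d'=(-14−3·622/63)/(76/7)=-229/57
back: M3=-229/57
back: M2=622/63−8/21·-229/57=650/57
back: M1=-39/4−1/8·650/57=-637/57
M: M0=0, M1=-637/57, M2=650/57, M3=-229/57, M4=0
seg 0: a=-4, c=M0/2=0, d=(M1−M0)/(6·3)=-637/1026, b=Δ0−h0·(2M0+M1)/6=979/114
seg 1: a=5, c=M1/2=-637/114, d=(M2−M1)/(6·1)=143/38, b=Δ1−h1·(2M1+M2)/6=-466/57
seg 2: a=-5, c=M2/2=325/57, d=(M3−M2)/(6·3)=-293/342, b=Δ2−h2·(2M2+M3)/6=-919/114
seg 3: a=-1, c=M3/2=-229/114, d=(M4−M3)/(6·3)=229/1026, b=Δ3−h3·(2M3+M4)/6=172/57
t_q=9/4 → seg 0, τ=9/4; S=-4+979/114·τ+0·τ²+-637/1026·τ³=20065/2432

  seg 0: a=-4 b=979/114 c=0 d=-637/1026
  seg 1: a=5 b=-466/57 c=-637/114 d=143/38
  seg 2: a=-5 b=-919/114 c=325/57 d=-293/342
  seg 3: a=-1 b=172/57 c=-229/114 d=229/1026
S(9/4) = 20065/2432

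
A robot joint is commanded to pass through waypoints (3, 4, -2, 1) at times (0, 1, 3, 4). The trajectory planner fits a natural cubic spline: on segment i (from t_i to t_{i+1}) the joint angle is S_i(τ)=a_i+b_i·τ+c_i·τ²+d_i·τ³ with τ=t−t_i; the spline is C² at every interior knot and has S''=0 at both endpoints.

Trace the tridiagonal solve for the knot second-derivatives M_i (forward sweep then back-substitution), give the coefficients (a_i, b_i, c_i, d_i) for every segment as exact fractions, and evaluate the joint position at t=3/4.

Δ: Δ0=1, Δ1=-3, Δ2=3
row 1: diag=6, rhs=-24; c'=1/3, d'=-4
row 2: denom=6−2·1/3=16/3; d'=(36−2·-4)/(16/3)=33/4
back: M2=33/4
back: M1=-4−1/3·33/4=-27/4
M: M0=0, M1=-27/4, M2=33/4, M3=0
seg 0: a=3, c=M0/2=0, d=(M1−M0)/(6·1)=-9/8, b=Δ0−h0·(2M0+M1)/6=17/8
seg 1: a=4, c=M1/2=-27/8, d=(M2−M1)/(6·2)=5/4, b=Δ1−h1·(2M1+M2)/6=-5/4
seg 2: a=-2, c=M2/2=33/8, d=(M3−M2)/(6·1)=-11/8, b=Δ2−h2·(2M2+M3)/6=1/4
t_q=3/4 → seg 0, τ=3/4; S=3+17/8·τ+0·τ²+-9/8·τ³=2109/512

  seg 0: a=3 b=17/8 c=0 d=-9/8
  seg 1: a=4 b=-5/4 c=-27/8 d=5/4
  seg 2: a=-2 b=1/4 c=33/8 d=-11/8
S(3/4) = 2109/512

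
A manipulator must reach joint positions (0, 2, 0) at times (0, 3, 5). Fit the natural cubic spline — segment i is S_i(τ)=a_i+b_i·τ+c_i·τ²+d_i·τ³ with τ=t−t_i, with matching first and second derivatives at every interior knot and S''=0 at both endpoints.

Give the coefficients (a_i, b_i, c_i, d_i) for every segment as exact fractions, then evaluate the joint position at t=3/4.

Δ: Δ0=2/3, Δ1=-1
row 1: diag=10, rhs=-10; c'=1/5, d'=-1
back: M1=-1
M: M0=0, M1=-1, M2=0
seg 0: a=0, c=M0/2=0, d=(M1−M0)/(6·3)=-1/18, b=Δ0−h0·(2M0+M1)/6=7/6
seg 1: a=2, c=M1/2=-1/2, d=(M2−M1)/(6·2)=1/12, b=Δ1−h1·(2M1+M2)/6=-1/3
t_q=3/4 → seg 0, τ=3/4; S=0+7/6·τ+0·τ²+-1/18·τ³=109/128

  seg 0: a=0 b=7/6 c=0 d=-1/18
  seg 1: a=2 b=-1/3 c=-1/2 d=1/12
S(3/4) = 109/128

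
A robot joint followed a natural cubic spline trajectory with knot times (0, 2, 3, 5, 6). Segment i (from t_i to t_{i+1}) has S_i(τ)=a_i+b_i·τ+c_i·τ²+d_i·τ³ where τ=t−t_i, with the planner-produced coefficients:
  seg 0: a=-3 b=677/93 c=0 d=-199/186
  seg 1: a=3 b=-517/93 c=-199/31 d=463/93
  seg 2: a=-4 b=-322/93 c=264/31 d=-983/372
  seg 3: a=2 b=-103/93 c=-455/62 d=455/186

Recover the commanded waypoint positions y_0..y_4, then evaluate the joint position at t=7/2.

y_0=-3 y_1=3 y_2=-4 y_3=2 y_4=-4
S(7/2) = -3901/992

y_0 = S_0(0) = a_0 = -3
y_1 = S_1(0) = a_1 = 3
y_2 = S_2(0) = a_2 = -4
y_3 = S_3(0) = a_3 = 2
y_4 = S_3(1) = -4
t_q=7/2 is in segment 2 (τ=1/2); S_2(τ)=-3901/992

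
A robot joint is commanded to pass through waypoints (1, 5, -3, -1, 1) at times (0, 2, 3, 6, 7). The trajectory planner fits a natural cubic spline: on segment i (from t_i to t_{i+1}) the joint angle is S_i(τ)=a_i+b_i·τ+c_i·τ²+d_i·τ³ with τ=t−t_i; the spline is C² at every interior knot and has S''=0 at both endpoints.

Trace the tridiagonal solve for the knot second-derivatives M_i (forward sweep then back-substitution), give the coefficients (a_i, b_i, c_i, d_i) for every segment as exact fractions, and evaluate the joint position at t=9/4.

Δ: Δ0=2, Δ1=-8, Δ2=2/3, Δ3=2
row 1: diag=6, rhs=-60; c'=1/6, d'=-10
row 2: denom=8−1·1/6=47/6; d'=(52−1·-10)/(47/6)=372/47
row 3: denom=8−3·18/47=322/47; d'=(8−3·372/47)/(322/47)=-370/161
back: M3=-370/161
back: M2=372/47−18/47·-370/161=1416/161
back: M1=-10−1/6·1416/161=-1846/161
M: M0=0, M1=-1846/161, M2=1416/161, M3=-370/161, M4=0
seg 0: a=1, c=M0/2=0, d=(M1−M0)/(6·2)=-923/966, b=Δ0−h0·(2M0+M1)/6=2812/483
seg 1: a=5, c=M1/2=-923/161, d=(M2−M1)/(6·1)=233/69, b=Δ1−h1·(2M1+M2)/6=-2726/483
seg 2: a=-3, c=M2/2=708/161, d=(M3−M2)/(6·3)=-893/1449, b=Δ2−h2·(2M2+M3)/6=-3371/483
seg 3: a=-1, c=M3/2=-185/161, d=(M4−M3)/(6·1)=185/483, b=Δ3−h3·(2M3+M4)/6=1336/483
t_q=9/4 → seg 1, τ=1/4; S=5+-2726/483·τ+-923/161·τ²+233/69·τ³=1471/448

  seg 0: a=1 b=2812/483 c=0 d=-923/966
  seg 1: a=5 b=-2726/483 c=-923/161 d=233/69
  seg 2: a=-3 b=-3371/483 c=708/161 d=-893/1449
  seg 3: a=-1 b=1336/483 c=-185/161 d=185/483
S(9/4) = 1471/448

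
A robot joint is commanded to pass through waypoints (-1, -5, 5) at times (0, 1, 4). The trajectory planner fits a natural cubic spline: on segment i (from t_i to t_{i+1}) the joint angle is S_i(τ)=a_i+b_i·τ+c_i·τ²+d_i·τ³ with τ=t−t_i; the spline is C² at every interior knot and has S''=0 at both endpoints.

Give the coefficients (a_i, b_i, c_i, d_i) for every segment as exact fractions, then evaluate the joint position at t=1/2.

  seg 0: a=-1 b=-59/12 c=0 d=11/12
  seg 1: a=-5 b=-13/6 c=11/4 d=-11/36
S(1/2) = -107/32

Δ: Δ0=-4, Δ1=10/3
row 1: diag=8, rhs=44; c'=3/8, d'=11/2
back: M1=11/2
M: M0=0, M1=11/2, M2=0
seg 0: a=-1, c=M0/2=0, d=(M1−M0)/(6·1)=11/12, b=Δ0−h0·(2M0+M1)/6=-59/12
seg 1: a=-5, c=M1/2=11/4, d=(M2−M1)/(6·3)=-11/36, b=Δ1−h1·(2M1+M2)/6=-13/6
t_q=1/2 → seg 0, τ=1/2; S=-1+-59/12·τ+0·τ²+11/12·τ³=-107/32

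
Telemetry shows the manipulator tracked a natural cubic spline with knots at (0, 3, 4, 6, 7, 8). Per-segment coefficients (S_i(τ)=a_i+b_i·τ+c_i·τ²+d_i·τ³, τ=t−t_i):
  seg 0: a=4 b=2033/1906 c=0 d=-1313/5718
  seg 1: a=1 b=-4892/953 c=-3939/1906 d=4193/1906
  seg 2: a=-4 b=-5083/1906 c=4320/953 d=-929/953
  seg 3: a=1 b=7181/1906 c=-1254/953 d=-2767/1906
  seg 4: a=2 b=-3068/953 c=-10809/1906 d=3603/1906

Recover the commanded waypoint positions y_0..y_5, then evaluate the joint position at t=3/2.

y_0 = S_0(0) = a_0 = 4
y_1 = S_1(0) = a_1 = 1
y_2 = S_2(0) = a_2 = -4
y_3 = S_3(0) = a_3 = 1
y_4 = S_4(0) = a_4 = 2
y_5 = S_4(1) = -5
t_q=3/2 is in segment 0 (τ=3/2); S_0(τ)=73571/15248

y_0=4 y_1=1 y_2=-4 y_3=1 y_4=2 y_5=-5
S(3/2) = 73571/15248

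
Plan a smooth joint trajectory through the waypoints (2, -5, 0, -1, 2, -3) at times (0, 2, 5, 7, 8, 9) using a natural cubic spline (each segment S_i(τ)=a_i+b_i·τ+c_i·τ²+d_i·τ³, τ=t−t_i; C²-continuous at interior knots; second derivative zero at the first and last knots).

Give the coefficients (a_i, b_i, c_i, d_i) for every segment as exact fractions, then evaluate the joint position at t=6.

  seg 0: a=2 b=-57239/11598 c=0 d=8323/23196
  seg 1: a=-5 b=-7301/11598 c=8323/3866 d=-894/1933
  seg 2: a=0 b=-2315/11598 c=-7769/3866 d=21565/23196
  seg 3: a=-1 b=33847/11598 c=6898/1933 d=-40441/11598
  seg 4: a=2 b=-2350/5799 c=-26645/3866 d=26645/11598
S(6) = -9893/7732

Δ: Δ0=-7/2, Δ1=5/3, Δ2=-1/2, Δ3=3, Δ4=-5
row 1: diag=10, rhs=31; c'=3/10, d'=31/10
row 2: denom=10−3·3/10=91/10; d'=(-13−3·31/10)/(91/10)=-223/91
row 3: denom=6−2·20/91=506/91; d'=(21−2·-223/91)/(506/91)=2357/506
row 4: denom=4−1·91/506=1933/506; d'=(-48−1·2357/506)/(1933/506)=-26645/1933
back: M4=-26645/1933
back: M3=2357/506−91/506·-26645/1933=13796/1933
back: M2=-223/91−20/91·13796/1933=-7769/1933
back: M1=31/10−3/10·-7769/1933=8323/1933
M: M0=0, M1=8323/1933, M2=-7769/1933, M3=13796/1933, M4=-26645/1933, M5=0
seg 0: a=2, c=M0/2=0, d=(M1−M0)/(6·2)=8323/23196, b=Δ0−h0·(2M0+M1)/6=-57239/11598
seg 1: a=-5, c=M1/2=8323/3866, d=(M2−M1)/(6·3)=-894/1933, b=Δ1−h1·(2M1+M2)/6=-7301/11598
seg 2: a=0, c=M2/2=-7769/3866, d=(M3−M2)/(6·2)=21565/23196, b=Δ2−h2·(2M2+M3)/6=-2315/11598
seg 3: a=-1, c=M3/2=6898/1933, d=(M4−M3)/(6·1)=-40441/11598, b=Δ3−h3·(2M3+M4)/6=33847/11598
seg 4: a=2, c=M4/2=-26645/3866, d=(M5−M4)/(6·1)=26645/11598, b=Δ4−h4·(2M4+M5)/6=-2350/5799
t_q=6 → seg 2, τ=1; S=0+-2315/11598·τ+-7769/3866·τ²+21565/23196·τ³=-9893/7732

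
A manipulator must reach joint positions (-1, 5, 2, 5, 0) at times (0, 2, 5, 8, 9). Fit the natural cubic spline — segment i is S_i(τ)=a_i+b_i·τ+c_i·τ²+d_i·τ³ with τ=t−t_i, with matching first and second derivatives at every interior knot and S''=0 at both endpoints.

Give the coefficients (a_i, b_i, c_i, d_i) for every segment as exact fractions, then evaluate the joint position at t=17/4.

  seg 0: a=-1 b=549/133 c=0 d=-75/266
  seg 1: a=5 b=99/133 c=-225/133 d=443/1197
  seg 2: a=2 b=78/133 c=218/133 d=-599/1197
  seg 3: a=5 b=-411/133 c=-381/133 d=127/133
S(17/4) = 19799/8512

Δ: Δ0=3, Δ1=-1, Δ2=1, Δ3=-5
row 1: diag=10, rhs=-24; c'=3/10, d'=-12/5
row 2: denom=12−3·3/10=111/10; d'=(12−3·-12/5)/(111/10)=64/37
row 3: denom=8−3·10/37=266/37; d'=(-36−3·64/37)/(266/37)=-762/133
back: M3=-762/133
back: M2=64/37−10/37·-762/133=436/133
back: M1=-12/5−3/10·436/133=-450/133
M: M0=0, M1=-450/133, M2=436/133, M3=-762/133, M4=0
seg 0: a=-1, c=M0/2=0, d=(M1−M0)/(6·2)=-75/266, b=Δ0−h0·(2M0+M1)/6=549/133
seg 1: a=5, c=M1/2=-225/133, d=(M2−M1)/(6·3)=443/1197, b=Δ1−h1·(2M1+M2)/6=99/133
seg 2: a=2, c=M2/2=218/133, d=(M3−M2)/(6·3)=-599/1197, b=Δ2−h2·(2M2+M3)/6=78/133
seg 3: a=5, c=M3/2=-381/133, d=(M4−M3)/(6·1)=127/133, b=Δ3−h3·(2M3+M4)/6=-411/133
t_q=17/4 → seg 1, τ=9/4; S=5+99/133·τ+-225/133·τ²+443/1197·τ³=19799/8512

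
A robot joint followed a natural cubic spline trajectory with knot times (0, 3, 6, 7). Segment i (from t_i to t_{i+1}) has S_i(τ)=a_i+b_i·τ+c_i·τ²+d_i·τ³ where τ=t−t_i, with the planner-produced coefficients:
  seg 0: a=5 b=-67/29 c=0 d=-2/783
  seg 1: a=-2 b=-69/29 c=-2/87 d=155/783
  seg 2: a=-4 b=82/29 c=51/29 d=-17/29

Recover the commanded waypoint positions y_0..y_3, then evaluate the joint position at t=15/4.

y_0=5 y_1=-2 y_2=-4 y_3=0
S(15/4) = -6893/1856

y_0 = S_0(0) = a_0 = 5
y_1 = S_1(0) = a_1 = -2
y_2 = S_2(0) = a_2 = -4
y_3 = S_2(1) = 0
t_q=15/4 is in segment 1 (τ=3/4); S_1(τ)=-6893/1856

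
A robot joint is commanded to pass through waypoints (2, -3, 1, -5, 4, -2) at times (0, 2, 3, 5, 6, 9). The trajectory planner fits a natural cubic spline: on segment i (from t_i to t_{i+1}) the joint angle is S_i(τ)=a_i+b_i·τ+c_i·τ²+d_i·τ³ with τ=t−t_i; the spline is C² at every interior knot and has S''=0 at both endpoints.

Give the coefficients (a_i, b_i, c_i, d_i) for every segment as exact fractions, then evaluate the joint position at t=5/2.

Δ: Δ0=-5/2, Δ1=4, Δ2=-3, Δ3=9, Δ4=-2
row 1: diag=6, rhs=39; c'=1/6, d'=13/2
row 2: denom=6−1·1/6=35/6; d'=(-42−1·13/2)/(35/6)=-291/35
row 3: denom=6−2·12/35=186/35; d'=(72−2·-291/35)/(186/35)=517/31
row 4: denom=8−1·35/186=1453/186; d'=(-66−1·517/31)/(1453/186)=-15378/1453
back: M4=-15378/1453
back: M3=517/31−35/186·-15378/1453=27126/1453
back: M2=-291/35−12/35·27126/1453=-21381/1453
back: M1=13/2−1/6·-21381/1453=13008/1453
M: M0=0, M1=13008/1453, M2=-21381/1453, M3=27126/1453, M4=-15378/1453, M5=0
seg 0: a=2, c=M0/2=0, d=(M1−M0)/(6·2)=1084/1453, b=Δ0−h0·(2M0+M1)/6=-15937/2906
seg 1: a=-3, c=M1/2=6504/1453, d=(M2−M1)/(6·1)=-11463/2906, b=Δ1−h1·(2M1+M2)/6=10079/2906
seg 2: a=1, c=M2/2=-21381/2906, d=(M3−M2)/(6·2)=16169/5812, b=Δ2−h2·(2M2+M3)/6=853/1453
seg 3: a=-5, c=M3/2=13563/1453, d=(M4−M3)/(6·1)=-7084/1453, b=Δ3−h3·(2M3+M4)/6=6598/1453
seg 4: a=4, c=M4/2=-7689/1453, d=(M5−M4)/(6·3)=2563/4359, b=Δ4−h4·(2M4+M5)/6=12472/1453
t_q=5/2 → seg 1, τ=1/2; S=-3+10079/2906·τ+6504/1453·τ²+-11463/2906·τ³=-14875/23248

  seg 0: a=2 b=-15937/2906 c=0 d=1084/1453
  seg 1: a=-3 b=10079/2906 c=6504/1453 d=-11463/2906
  seg 2: a=1 b=853/1453 c=-21381/2906 d=16169/5812
  seg 3: a=-5 b=6598/1453 c=13563/1453 d=-7084/1453
  seg 4: a=4 b=12472/1453 c=-7689/1453 d=2563/4359
S(5/2) = -14875/23248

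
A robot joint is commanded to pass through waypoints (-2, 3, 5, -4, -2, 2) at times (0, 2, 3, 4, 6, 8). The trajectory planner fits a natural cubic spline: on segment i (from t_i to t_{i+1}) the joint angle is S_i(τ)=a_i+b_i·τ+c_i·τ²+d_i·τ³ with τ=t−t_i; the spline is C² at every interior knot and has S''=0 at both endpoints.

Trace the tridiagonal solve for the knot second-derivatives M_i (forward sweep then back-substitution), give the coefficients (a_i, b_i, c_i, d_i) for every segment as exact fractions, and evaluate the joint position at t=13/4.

  seg 0: a=-2 b=727/482 c=0 d=239/964
  seg 1: a=3 b=2161/482 c=717/482 d=-957/241
  seg 2: a=5 b=-2147/482 c=-5025/482 d=1417/241
  seg 3: a=-4 b=-3695/482 c=3477/482 d=-2777/1928
  seg 4: a=-2 b=941/241 c=-1377/964 d=459/1928
S(13/4) = 51311/15424

Δ: Δ0=5/2, Δ1=2, Δ2=-9, Δ3=1, Δ4=2
row 1: diag=6, rhs=-3; c'=1/6, d'=-1/2
row 2: denom=4−1·1/6=23/6; d'=(-66−1·-1/2)/(23/6)=-393/23
row 3: denom=6−1·6/23=132/23; d'=(60−1·-393/23)/(132/23)=591/44
row 4: denom=8−2·23/66=241/33; d'=(6−2·591/44)/(241/33)=-1377/482
back: M4=-1377/482
back: M3=591/44−23/66·-1377/482=3477/241
back: M2=-393/23−6/23·3477/241=-5025/241
back: M1=-1/2−1/6·-5025/241=717/241
M: M0=0, M1=717/241, M2=-5025/241, M3=3477/241, M4=-1377/482, M5=0
seg 0: a=-2, c=M0/2=0, d=(M1−M0)/(6·2)=239/964, b=Δ0−h0·(2M0+M1)/6=727/482
seg 1: a=3, c=M1/2=717/482, d=(M2−M1)/(6·1)=-957/241, b=Δ1−h1·(2M1+M2)/6=2161/482
seg 2: a=5, c=M2/2=-5025/482, d=(M3−M2)/(6·1)=1417/241, b=Δ2−h2·(2M2+M3)/6=-2147/482
seg 3: a=-4, c=M3/2=3477/482, d=(M4−M3)/(6·2)=-2777/1928, b=Δ3−h3·(2M3+M4)/6=-3695/482
seg 4: a=-2, c=M4/2=-1377/964, d=(M5−M4)/(6·2)=459/1928, b=Δ4−h4·(2M4+M5)/6=941/241
t_q=13/4 → seg 2, τ=1/4; S=5+-2147/482·τ+-5025/482·τ²+1417/241·τ³=51311/15424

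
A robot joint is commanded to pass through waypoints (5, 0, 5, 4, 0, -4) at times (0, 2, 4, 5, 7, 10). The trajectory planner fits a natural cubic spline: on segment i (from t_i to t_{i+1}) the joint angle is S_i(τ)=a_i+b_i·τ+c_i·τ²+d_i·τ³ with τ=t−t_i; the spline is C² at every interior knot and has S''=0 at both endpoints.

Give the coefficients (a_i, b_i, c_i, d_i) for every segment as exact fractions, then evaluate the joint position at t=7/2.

  seg 0: a=5 b=-7469/1788 c=0 d=2999/7152
  seg 1: a=0 b=382/447 c=2999/1192 d=-6055/7152
  seg 2: a=5 b=1357/1788 c=-382/149 d=1439/1788
  seg 3: a=4 b=-1747/894 c=-89/596 d=113/1788
  seg 4: a=0 b=-1603/894 c=137/596 d=-137/5364
S(7/2) = 77917/19072

Δ: Δ0=-5/2, Δ1=5/2, Δ2=-1, Δ3=-2, Δ4=-4/3
row 1: diag=8, rhs=30; c'=1/4, d'=15/4
row 2: denom=6−2·1/4=11/2; d'=(-21−2·15/4)/(11/2)=-57/11
row 3: denom=6−1·2/11=64/11; d'=(-6−1·-57/11)/(64/11)=-9/64
row 4: denom=10−2·11/32=149/16; d'=(4−2·-9/64)/(149/16)=137/298
back: M4=137/298
back: M3=-9/64−11/32·137/298=-89/298
back: M2=-57/11−2/11·-89/298=-764/149
back: M1=15/4−1/4·-764/149=2999/596
M: M0=0, M1=2999/596, M2=-764/149, M3=-89/298, M4=137/298, M5=0
seg 0: a=5, c=M0/2=0, d=(M1−M0)/(6·2)=2999/7152, b=Δ0−h0·(2M0+M1)/6=-7469/1788
seg 1: a=0, c=M1/2=2999/1192, d=(M2−M1)/(6·2)=-6055/7152, b=Δ1−h1·(2M1+M2)/6=382/447
seg 2: a=5, c=M2/2=-382/149, d=(M3−M2)/(6·1)=1439/1788, b=Δ2−h2·(2M2+M3)/6=1357/1788
seg 3: a=4, c=M3/2=-89/596, d=(M4−M3)/(6·2)=113/1788, b=Δ3−h3·(2M3+M4)/6=-1747/894
seg 4: a=0, c=M4/2=137/596, d=(M5−M4)/(6·3)=-137/5364, b=Δ4−h4·(2M4+M5)/6=-1603/894
t_q=7/2 → seg 1, τ=3/2; S=0+382/447·τ+2999/1192·τ²+-6055/7152·τ³=77917/19072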